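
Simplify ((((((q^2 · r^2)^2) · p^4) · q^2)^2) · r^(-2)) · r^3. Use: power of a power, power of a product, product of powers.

p^8q^12r^9

((((((q^2 · r^2)^2) · p^4) · q^2)^2) · r^(-2)) · r^3
= ((((((q^2 · r^2)^2) · p^4)^2) · ((q^2)^2)) · r^(-2)) · r^3    [power of a product]
= ((((((q^2 · r^2)^2)^2) · ((p^4)^2)) · ((q^2)^2)) · r^(-2)) · r^3    [power of a product]
= (((((q^2 · r^2)^4) · ((p^4)^2)) · ((q^2)^2)) · r^(-2)) · r^3    [power of a power]
= ((((((q^2)^4) · ((r^2)^4)) · ((p^4)^2)) · ((q^2)^2)) · r^(-2)) · r^3    [power of a product]
= ((((q^8 · ((r^2)^4)) · ((p^4)^2)) · ((q^2)^2)) · r^(-2)) · r^3    [power of a power]
= ((((q^8 · r^8) · ((p^4)^2)) · ((q^2)^2)) · r^(-2)) · r^3    [power of a power]
= ((((q^8 · r^8) · p^8) · ((q^2)^2)) · r^(-2)) · r^3    [power of a power]
= ((((q^8 · r^8) · p^8) · q^4) · r^(-2)) · r^3    [power of a power]
= p^8q^12r^9    [product of powers]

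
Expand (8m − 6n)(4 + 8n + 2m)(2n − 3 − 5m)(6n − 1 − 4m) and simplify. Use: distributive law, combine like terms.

−560mn² − 892mn − 1132m²n + 96m + 592m² + 912m³ + 2448mn³ − 2744m²n² + 432m³n + 320m⁴ + 672n³ + 336n² − 72n − 576n⁴

(8m − 6n)(4 + 8n + 2m)(2n − 3 − 5m)(6n − 1 − 4m)
= (32m + 64mn + 16m² − 24n − 48n² − 12mn)(2n − 3 − 5m)(6n − 1 − 4m)    [distributive law]
= (32m + 52mn + 16m² − 24n − 48n²)(2n − 3 − 5m)(6n − 1 − 4m)    [combine like terms]
= (64mn − 96m − 160m² + 104mn² − 156mn − 260m²n + 32m²n − 48m² − 80m³ − 48n² + 72n + 120mn − 96n³ + 144n² + 240mn²)(6n − 1 − 4m)    [distributive law]
= (28mn − 96m − 208m² + 344mn² − 228m²n − 80m³ + 96n² + 72n − 96n³)(6n − 1 − 4m)    [combine like terms]
= 168mn² − 28mn − 112m²n − 576mn + 96m + 384m² − 1248m²n + 208m² + 832m³ + 2064mn³ − 344mn² − 1376m²n² − 1368m²n² + 228m²n + 912m³n − 480m³n + 80m³ + 320m⁴ + 576n³ − 96n² − 384mn² + 432n² − 72n − 288mn − 576n⁴ + 96n³ + 384mn³    [distributive law]
= −560mn² − 892mn − 1132m²n + 96m + 592m² + 912m³ + 2448mn³ − 2744m²n² + 432m³n + 320m⁴ + 672n³ + 336n² − 72n − 576n⁴    [combine like terms]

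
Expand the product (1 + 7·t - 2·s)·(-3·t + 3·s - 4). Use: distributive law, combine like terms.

-31·t + 11·s - 4 - 21·t^2 + 27·s·t - 6·s^2

(1 + 7·t - 2·s)·(-3·t + 3·s - 4)
= -3·t + 3·s - 4 - 21·t^2 + 21·s·t - 28·t + 6·s·t - 6·s^2 + 8·s    [distributive law]
= -31·t + 11·s - 4 - 21·t^2 + 27·s·t - 6·s^2    [combine like terms]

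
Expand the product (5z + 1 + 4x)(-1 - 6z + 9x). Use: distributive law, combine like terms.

(5z + 1 + 4x)(-1 - 6z + 9x)
= -5z - 30z^2 + 45xz - 1 - 6z + 9x - 4x - 24xz + 36x^2    [distributive law]
= -11z - 30z^2 + 21xz - 1 + 5x + 36x^2    [combine like terms]

-11z - 30z^2 + 21xz - 1 + 5x + 36x^2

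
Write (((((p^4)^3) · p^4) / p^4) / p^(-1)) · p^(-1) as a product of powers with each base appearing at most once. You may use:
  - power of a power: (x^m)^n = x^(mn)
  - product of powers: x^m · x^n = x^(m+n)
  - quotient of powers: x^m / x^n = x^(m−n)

(((((p^4)^3) · p^4) / p^4) / p^(-1)) · p^(-1)
= (((p^12 · p^4) / p^4) / p^(-1)) · p^(-1)    [power of a power]
= ((p^16 / p^4) / p^(-1)) · p^(-1)    [product of powers]
= (p^12 / p^(-1)) · p^(-1)    [quotient of powers]
= p^13 · p^(-1)    [quotient of powers]
= p^12    [product of powers]

p^12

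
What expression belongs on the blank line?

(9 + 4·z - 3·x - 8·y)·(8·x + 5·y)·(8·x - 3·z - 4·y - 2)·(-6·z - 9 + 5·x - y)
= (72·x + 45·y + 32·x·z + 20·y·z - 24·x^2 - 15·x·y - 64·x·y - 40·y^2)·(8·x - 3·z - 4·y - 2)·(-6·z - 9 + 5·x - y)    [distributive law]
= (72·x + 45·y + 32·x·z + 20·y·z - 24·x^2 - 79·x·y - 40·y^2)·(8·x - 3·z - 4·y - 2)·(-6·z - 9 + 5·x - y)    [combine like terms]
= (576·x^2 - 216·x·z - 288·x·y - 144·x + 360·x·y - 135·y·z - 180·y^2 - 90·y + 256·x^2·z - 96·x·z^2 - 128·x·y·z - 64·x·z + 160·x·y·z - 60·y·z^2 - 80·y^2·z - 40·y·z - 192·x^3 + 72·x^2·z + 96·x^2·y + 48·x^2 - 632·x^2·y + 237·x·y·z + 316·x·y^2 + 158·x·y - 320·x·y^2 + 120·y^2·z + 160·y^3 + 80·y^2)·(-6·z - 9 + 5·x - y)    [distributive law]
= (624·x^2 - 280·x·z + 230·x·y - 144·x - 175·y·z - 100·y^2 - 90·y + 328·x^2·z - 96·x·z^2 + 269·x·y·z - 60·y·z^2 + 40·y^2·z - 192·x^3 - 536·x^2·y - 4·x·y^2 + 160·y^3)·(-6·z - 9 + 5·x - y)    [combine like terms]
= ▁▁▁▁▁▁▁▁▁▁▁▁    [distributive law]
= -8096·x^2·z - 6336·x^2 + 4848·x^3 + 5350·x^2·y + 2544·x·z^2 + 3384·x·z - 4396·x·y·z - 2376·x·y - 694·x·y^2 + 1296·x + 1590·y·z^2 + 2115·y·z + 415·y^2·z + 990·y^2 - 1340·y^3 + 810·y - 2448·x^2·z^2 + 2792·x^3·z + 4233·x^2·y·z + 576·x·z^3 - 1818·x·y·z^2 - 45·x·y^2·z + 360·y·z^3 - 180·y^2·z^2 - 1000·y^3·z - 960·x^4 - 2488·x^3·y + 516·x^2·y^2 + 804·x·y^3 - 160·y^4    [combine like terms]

By distributive law:

-3744·x^2·z - 5616·x^2 + 3120·x^3 - 624·x^2·y + 1680·x·z^2 + 2520·x·z - 1400·x^2·z + 280·x·y·z - 1380·x·y·z - 2070·x·y + 1150·x^2·y - 230·x·y^2 + 864·x·z + 1296·x - 720·x^2 + 144·x·y + 1050·y·z^2 + 1575·y·z - 875·x·y·z + 175·y^2·z + 600·y^2·z + 900·y^2 - 500·x·y^2 + 100·y^3 + 540·y·z + 810·y - 450·x·y + 90·y^2 - 1968·x^2·z^2 - 2952·x^2·z + 1640·x^3·z - 328·x^2·y·z + 576·x·z^3 + 864·x·z^2 - 480·x^2·z^2 + 96·x·y·z^2 - 1614·x·y·z^2 - 2421·x·y·z + 1345·x^2·y·z - 269·x·y^2·z + 360·y·z^3 + 540·y·z^2 - 300·x·y·z^2 + 60·y^2·z^2 - 240·y^2·z^2 - 360·y^2·z + 200·x·y^2·z - 40·y^3·z + 1152·x^3·z + 1728·x^3 - 960·x^4 + 192·x^3·y + 3216·x^2·y·z + 4824·x^2·y - 2680·x^3·y + 536·x^2·y^2 + 24·x·y^2·z + 36·x·y^2 - 20·x^2·y^2 + 4·x·y^3 - 960·y^3·z - 1440·y^3 + 800·x·y^3 - 160·y^4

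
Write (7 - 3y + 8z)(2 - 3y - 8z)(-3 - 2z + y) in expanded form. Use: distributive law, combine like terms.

(7 - 3y + 8z)(2 - 3y - 8z)(-3 - 2z + y)
= (14 - 21y - 56z - 6y + 9y² + 24yz + 16z - 24yz - 64z²)(-3 - 2z + y)    [distributive law]
= (14 - 27y - 40z + 9y² - 64z²)(-3 - 2z + y)    [combine like terms]
= -42 - 28z + 14y + 81y + 54yz - 27y² + 120z + 80z² - 40yz - 27y² - 18y²z + 9y³ + 192z² + 128z³ - 64yz²    [distributive law]
= -42 + 92z + 95y + 14yz - 54y² + 272z² - 18y²z + 9y³ + 128z³ - 64yz²    [combine like terms]

-42 + 92z + 95y + 14yz - 54y² + 272z² - 18y²z + 9y³ + 128z³ - 64yz²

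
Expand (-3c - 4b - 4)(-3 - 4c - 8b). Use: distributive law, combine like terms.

25c + 12c^2 + 40bc + 44b + 32b^2 + 12

(-3c - 4b - 4)(-3 - 4c - 8b)
= 9c + 12c^2 + 24bc + 12b + 16bc + 32b^2 + 12 + 16c + 32b    [distributive law]
= 25c + 12c^2 + 40bc + 44b + 32b^2 + 12    [combine like terms]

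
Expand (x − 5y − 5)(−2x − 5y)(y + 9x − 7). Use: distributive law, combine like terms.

(x − 5y − 5)(−2x − 5y)(y + 9x − 7)
= (−2x^2 − 5xy + 10xy + 25y^2 + 10x + 25y)(y + 9x − 7)    [distributive law]
= (−2x^2 + 5xy + 25y^2 + 10x + 25y)(y + 9x − 7)    [combine like terms]
= −2x^2y − 18x^3 + 14x^2 + 5xy^2 + 45x^2y − 35xy + 25y^3 + 225xy^2 − 175y^2 + 10xy + 90x^2 − 70x + 25y^2 + 225xy − 175y    [distributive law]
= 43x^2y − 18x^3 + 104x^2 + 230xy^2 + 200xy + 25y^3 − 150y^2 − 70x − 175y    [combine like terms]

43x^2y − 18x^3 + 104x^2 + 230xy^2 + 200xy + 25y^3 − 150y^2 − 70x − 175y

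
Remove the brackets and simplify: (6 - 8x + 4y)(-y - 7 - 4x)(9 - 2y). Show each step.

-222y + 32y^2 - 378 + 288x - 136xy + 16xy^2 + 288x^2 - 64x^2y + 8y^3

(6 - 8x + 4y)(-y - 7 - 4x)(9 - 2y)
= (-6y - 42 - 24x + 8xy + 56x + 32x^2 - 4y^2 - 28y - 16xy)(9 - 2y)    [distributive law]
= (-34y - 42 + 32x - 8xy + 32x^2 - 4y^2)(9 - 2y)    [combine like terms]
= -306y + 68y^2 - 378 + 84y + 288x - 64xy - 72xy + 16xy^2 + 288x^2 - 64x^2y - 36y^2 + 8y^3    [distributive law]
= -222y + 32y^2 - 378 + 288x - 136xy + 16xy^2 + 288x^2 - 64x^2y + 8y^3    [combine like terms]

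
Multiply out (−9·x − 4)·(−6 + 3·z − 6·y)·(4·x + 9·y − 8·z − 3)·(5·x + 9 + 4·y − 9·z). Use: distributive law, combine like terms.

(−9·x − 4)·(−6 + 3·z − 6·y)·(4·x + 9·y − 8·z − 3)·(5·x + 9 + 4·y − 9·z)
= (54·x − 27·x·z + 54·x·y + 24 − 12·z + 24·y)·(4·x + 9·y − 8·z − 3)·(5·x + 9 + 4·y − 9·z)    [distributive law]
= (216·x² + 486·x·y − 432·x·z − 162·x − 108·x²·z − 243·x·y·z + 216·x·z² + 81·x·z + 216·x²·y + 486·x·y² − 432·x·y·z − 162·x·y + 96·x + 216·y − 192·z − 72 − 48·x·z − 108·y·z + 96·z² + 36·z + 96·x·y + 216·y² − 192·y·z − 72·y)·(5·x + 9 + 4·y − 9·z)    [distributive law]
= (216·x² + 420·x·y − 399·x·z − 66·x − 108·x²·z − 675·x·y·z + 216·x·z² + 216·x²·y + 486·x·y² + 144·y − 156·z − 72 − 300·y·z + 96·z² + 216·y²)·(5·x + 9 + 4·y − 9·z)    [combine like terms]
= 1080·x³ + 1944·x² + 864·x²·y − 1944·x²·z + 2100·x²·y + 3780·x·y + 1680·x·y² − 3780·x·y·z − 1995·x²·z − 3591·x·z − 1596·x·y·z + 3591·x·z² − 330·x² − 594·x − 264·x·y + 594·x·z − 540·x³·z − 972·x²·z − 432·x²·y·z + 972·x²·z² − 3375·x²·y·z − 6075·x·y·z − 2700·x·y²·z + 6075·x·y·z² + 1080·x²·z² + 1944·x·z² + 864·x·y·z² − 1944·x·z³ + 1080·x³·y + 1944·x²·y + 864·x²·y² − 1944·x²·y·z + 2430·x²·y² + 4374·x·y² + 1944·x·y³ − 4374·x·y²·z + 720·x·y + 1296·y + 576·y² − 1296·y·z − 780·x·z − 1404·z − 624·y·z + 1404·z² − 360·x − 648 − 288·y + 648·z − 1500·x·y·z − 2700·y·z − 1200·y²·z + 2700·y·z² + 480·x·z² + 864·z² + 384·y·z² − 864·z³ + 1080·x·y² + 1944·y² + 864·y³ − 1944·y²·z    [distributive law]
= 1080·x³ + 1614·x² + 4908·x²·y − 4911·x²·z + 4236·x·y + 7134·x·y² − 12951·x·y·z − 3777·x·z + 6015·x·z² − 954·x − 540·x³·z − 5751·x²·y·z + 2052·x²·z² − 7074·x·y²·z + 6939·x·y·z² − 1944·x·z³ + 1080·x³·y + 3294·x²·y² + 1944·x·y³ + 1008·y + 2520·y² − 4620·y·z − 756·z + 2268·z² − 648 − 3144·y²·z + 3084·y·z² − 864·z³ + 864·y³    [combine like terms]

1080·x³ + 1614·x² + 4908·x²·y − 4911·x²·z + 4236·x·y + 7134·x·y² − 12951·x·y·z − 3777·x·z + 6015·x·z² − 954·x − 540·x³·z − 5751·x²·y·z + 2052·x²·z² − 7074·x·y²·z + 6939·x·y·z² − 1944·x·z³ + 1080·x³·y + 3294·x²·y² + 1944·x·y³ + 1008·y + 2520·y² − 4620·y·z − 756·z + 2268·z² − 648 − 3144·y²·z + 3084·y·z² − 864·z³ + 864·y³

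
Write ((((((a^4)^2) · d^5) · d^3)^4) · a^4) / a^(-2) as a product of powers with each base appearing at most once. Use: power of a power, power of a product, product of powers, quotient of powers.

((((((a^4)^2) · d^5) · d^3)^4) · a^4) / a^(-2)
= ((((((a^4)^2) · d^5)^4) · ((d^3)^4)) · a^4) / a^(-2)    [power of a product]
= ((((((a^4)^2)^4) · ((d^5)^4)) · ((d^3)^4)) · a^4) / a^(-2)    [power of a product]
= (((((a^4)^8) · ((d^5)^4)) · ((d^3)^4)) · a^4) / a^(-2)    [power of a power]
= (((a^32 · ((d^5)^4)) · ((d^3)^4)) · a^4) / a^(-2)    [power of a power]
= (((a^32 · d^20) · ((d^3)^4)) · a^4) / a^(-2)    [power of a power]
= (((a^32 · d^20) · d^12) · a^4) / a^(-2)    [power of a power]
= a^38·d^32    [quotient of powers; product of powers]

a^38·d^32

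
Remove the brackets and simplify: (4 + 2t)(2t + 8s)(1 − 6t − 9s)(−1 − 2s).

(4 + 2t)(2t + 8s)(1 − 6t − 9s)(−1 − 2s)
= (8t + 32s + 4t^2 + 16st)(1 − 6t − 9s)(−1 − 2s)    [distributive law]
= (8t − 48t^2 − 72st + 32s − 192st − 288s^2 + 4t^2 − 24t^3 − 36st^2 + 16st − 96st^2 − 144s^2t)(−1 − 2s)    [distributive law]
= (8t − 44t^2 − 248st + 32s − 288s^2 − 24t^3 − 132st^2 − 144s^2t)(−1 − 2s)    [combine like terms]
= −8t − 16st + 44t^2 + 88st^2 + 248st + 496s^2t − 32s − 64s^2 + 288s^2 + 576s^3 + 24t^3 + 48st^3 + 132st^2 + 264s^2t^2 + 144s^2t + 288s^3t    [distributive law]
= −8t + 232st + 44t^2 + 220st^2 + 640s^2t − 32s + 224s^2 + 576s^3 + 24t^3 + 48st^3 + 264s^2t^2 + 288s^3t    [combine like terms]

−8t + 232st + 44t^2 + 220st^2 + 640s^2t − 32s + 224s^2 + 576s^3 + 24t^3 + 48st^3 + 264s^2t^2 + 288s^3t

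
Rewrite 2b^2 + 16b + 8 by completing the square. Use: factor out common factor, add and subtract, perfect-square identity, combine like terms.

2b^2 + 16b + 8
= 2(b^2 + 8b) + 8    [factor out 2 from the b-terms]
= 2(b^2 + 8b + 16 − 16) + 8    [add and subtract 16 inside the bracket]
= 2(b + 4)^2 − 32 + 8    [perfect-square identity]
= 2(b + 4)^2 − 24    [combine constants]

2(b + 4)^2 − 24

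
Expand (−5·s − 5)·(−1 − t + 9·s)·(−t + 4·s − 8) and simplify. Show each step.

20·s·t + 200·s^2 + 340·s − 5·s·t^2 + 65·s^2·t − 180·s^3 − 45·t − 40 − 5·t^2

(−5·s − 5)·(−1 − t + 9·s)·(−t + 4·s − 8)
= (5·s + 5·s·t − 45·s^2 + 5 + 5·t − 45·s)·(−t + 4·s − 8)    [distributive law]
= (−40·s + 5·s·t − 45·s^2 + 5 + 5·t)·(−t + 4·s − 8)    [combine like terms]
= 40·s·t − 160·s^2 + 320·s − 5·s·t^2 + 20·s^2·t − 40·s·t + 45·s^2·t − 180·s^3 + 360·s^2 − 5·t + 20·s − 40 − 5·t^2 + 20·s·t − 40·t    [distributive law]
= 20·s·t + 200·s^2 + 340·s − 5·s·t^2 + 65·s^2·t − 180·s^3 − 45·t − 40 − 5·t^2    [combine like terms]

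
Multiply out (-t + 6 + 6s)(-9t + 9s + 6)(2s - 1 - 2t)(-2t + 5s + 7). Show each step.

(-t + 6 + 6s)(-9t + 9s + 6)(2s - 1 - 2t)(-2t + 5s + 7)
= (9t^2 - 9st - 6t - 54t + 54s + 36 - 54st + 54s^2 + 36s)(2s - 1 - 2t)(-2t + 5s + 7)    [distributive law]
= (9t^2 - 63st - 60t + 90s + 36 + 54s^2)(2s - 1 - 2t)(-2t + 5s + 7)    [combine like terms]
= (18st^2 - 9t^2 - 18t^3 - 126s^2t + 63st + 126st^2 - 120st + 60t + 120t^2 + 180s^2 - 90s - 180st + 72s - 36 - 72t + 108s^3 - 54s^2 - 108s^2t)(-2t + 5s + 7)    [distributive law]
= (144st^2 + 111t^2 - 18t^3 - 234s^2t - 237st - 12t + 126s^2 - 18s - 36 + 108s^3)(-2t + 5s + 7)    [combine like terms]
= -288st^3 + 720s^2t^2 + 1008st^2 - 222t^3 + 555st^2 + 777t^2 + 36t^4 - 90st^3 - 126t^3 + 468s^2t^2 - 1170s^3t - 1638s^2t + 474st^2 - 1185s^2t - 1659st + 24t^2 - 60st - 84t - 252s^2t + 630s^3 + 882s^2 + 36st - 90s^2 - 126s + 72t - 180s - 252 - 216s^3t + 540s^4 + 756s^3    [distributive law]
= -378st^3 + 1188s^2t^2 + 2037st^2 - 348t^3 + 801t^2 + 36t^4 - 1386s^3t - 3075s^2t - 1683st - 12t + 1386s^3 + 792s^2 - 306s - 252 + 540s^4    [combine like terms]

-378st^3 + 1188s^2t^2 + 2037st^2 - 348t^3 + 801t^2 + 36t^4 - 1386s^3t - 3075s^2t - 1683st - 12t + 1386s^3 + 792s^2 - 306s - 252 + 540s^4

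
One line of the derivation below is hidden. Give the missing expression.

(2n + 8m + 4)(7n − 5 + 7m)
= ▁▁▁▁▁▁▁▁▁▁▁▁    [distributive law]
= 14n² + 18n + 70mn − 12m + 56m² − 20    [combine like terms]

Applying distributive law to the line above:

14n² − 10n + 14mn + 56mn − 40m + 56m² + 28n − 20 + 28m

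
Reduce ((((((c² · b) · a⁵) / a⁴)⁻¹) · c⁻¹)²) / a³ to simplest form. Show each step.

((((((c² · b) · a⁵) / a⁴)⁻¹) · c⁻¹)²) / a³
= ((((((c² · b) · a⁵) / a⁴)⁻¹)²) · ((c⁻¹)²)) / a³    [power of a product]
= (((((c² · b) · a⁵) / a⁴)⁻²) · ((c⁻¹)²)) / a³    [power of a power]
= (((((c² · b) · a⁵)⁻²) / ((a⁴)⁻²)) · ((c⁻¹)²)) / a³    [power of a quotient]
= (((((c² · b)⁻²) · ((a⁵)⁻²)) / ((a⁴)⁻²)) · ((c⁻¹)²)) / a³    [power of a product]
= ((((((c²)⁻²) · (b⁻²)) · ((a⁵)⁻²)) / ((a⁴)⁻²)) · ((c⁻¹)²)) / a³    [power of a product]
= ((((c⁻⁴ · (b⁻²)) · ((a⁵)⁻²)) / ((a⁴)⁻²)) · ((c⁻¹)²)) / a³    [power of a power]
= ((((c⁻⁴ · b⁻²) · a⁻¹⁰) / ((a⁴)⁻²)) · ((c⁻¹)²)) / a³    [power of a power]
= ((((c⁻⁴ · b⁻²) · a⁻¹⁰) / a⁻⁸) · ((c⁻¹)²)) / a³    [power of a power]
= ((((c⁻⁴ · b⁻²) · a⁻¹⁰) / a⁻⁸) · c⁻²) / a³    [power of a power]
= a⁻⁵b⁻²c⁻⁶    [quotient of powers; product of powers]

a⁻⁵b⁻²c⁻⁶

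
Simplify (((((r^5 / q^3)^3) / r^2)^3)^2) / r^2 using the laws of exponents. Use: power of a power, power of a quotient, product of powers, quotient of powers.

(((((r^5 / q^3)^3) / r^2)^3)^2) / r^2
= ((((r^5 / q^3)^3) / r^2)^6) / r^2    [power of a power]
= ((((r^5 / q^3)^3)^6) / ((r^2)^6)) / r^2    [power of a quotient]
= (((r^5 / q^3)^18) / ((r^2)^6)) / r^2    [power of a power]
= ((((r^5)^18) / ((q^3)^18)) / ((r^2)^6)) / r^2    [power of a quotient]
= ((r^90 / ((q^3)^18)) / ((r^2)^6)) / r^2    [power of a power]
= ((r^90 / q^54) / ((r^2)^6)) / r^2    [power of a power]
= ((r^90 / q^54) / r^12) / r^2    [power of a power]
= q^(-54)·r^76    [quotient of powers; product of powers]

q^(-54)·r^76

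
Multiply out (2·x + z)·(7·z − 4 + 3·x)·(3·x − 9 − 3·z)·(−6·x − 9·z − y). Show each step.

−360·x³·z − 117·x²·z² − 33·x²·y·z + 1548·x²·z + 1575·x·z² + 141·x·y·z + 396·x·z³ + 30·x·y·z² + 468·x³ + 78·x²·y − 432·x² − 864·x·z − 72·x·y − 108·x⁴ − 18·x³·y + 459·z³ + 51·y·z² + 189·z⁴ + 21·y·z³ − 324·z² − 36·y·z

(2·x + z)·(7·z − 4 + 3·x)·(3·x − 9 − 3·z)·(−6·x − 9·z − y)
= (14·x·z − 8·x + 6·x² + 7·z² − 4·z + 3·x·z)·(3·x − 9 − 3·z)·(−6·x − 9·z − y)    [distributive law]
= (17·x·z − 8·x + 6·x² + 7·z² − 4·z)·(3·x − 9 − 3·z)·(−6·x − 9·z − y)    [combine like terms]
= (51·x²·z − 153·x·z − 51·x·z² − 24·x² + 72·x + 24·x·z + 18·x³ − 54·x² − 18·x²·z + 21·x·z² − 63·z² − 21·z³ − 12·x·z + 36·z + 12·z²)·(−6·x − 9·z − y)    [distributive law]
= (33·x²·z − 141·x·z − 30·x·z² − 78·x² + 72·x + 18·x³ − 51·z² − 21·z³ + 36·z)·(−6·x − 9·z − y)    [combine like terms]
= −198·x³·z − 297·x²·z² − 33·x²·y·z + 846·x²·z + 1269·x·z² + 141·x·y·z + 180·x²·z² + 270·x·z³ + 30·x·y·z² + 468·x³ + 702·x²·z + 78·x²·y − 432·x² − 648·x·z − 72·x·y − 108·x⁴ − 162·x³·z − 18·x³·y + 306·x·z² + 459·z³ + 51·y·z² + 126·x·z³ + 189·z⁴ + 21·y·z³ − 216·x·z − 324·z² − 36·y·z    [distributive law]
= −360·x³·z − 117·x²·z² − 33·x²·y·z + 1548·x²·z + 1575·x·z² + 141·x·y·z + 396·x·z³ + 30·x·y·z² + 468·x³ + 78·x²·y − 432·x² − 864·x·z − 72·x·y − 108·x⁴ − 18·x³·y + 459·z³ + 51·y·z² + 189·z⁴ + 21·y·z³ − 324·z² − 36·y·z    [combine like terms]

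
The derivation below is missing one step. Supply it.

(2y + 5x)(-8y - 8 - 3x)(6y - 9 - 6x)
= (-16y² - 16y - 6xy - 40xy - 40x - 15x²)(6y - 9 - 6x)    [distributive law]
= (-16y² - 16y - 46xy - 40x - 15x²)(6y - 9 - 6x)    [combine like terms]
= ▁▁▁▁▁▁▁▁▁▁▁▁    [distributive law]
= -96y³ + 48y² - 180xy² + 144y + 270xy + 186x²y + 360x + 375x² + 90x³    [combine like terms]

Applying distributive law to the line above:

-96y³ + 144y² + 96xy² - 96y² + 144y + 96xy - 276xy² + 414xy + 276x²y - 240xy + 360x + 240x² - 90x²y + 135x² + 90x³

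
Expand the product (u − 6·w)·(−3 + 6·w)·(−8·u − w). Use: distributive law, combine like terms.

(u − 6·w)·(−3 + 6·w)·(−8·u − w)
= (−3·u + 6·u·w + 18·w − 36·w²)·(−8·u − w)    [distributive law]
= 24·u² + 3·u·w − 48·u²·w − 6·u·w² − 144·u·w − 18·w² + 288·u·w² + 36·w³    [distributive law]
= 24·u² − 141·u·w − 48·u²·w + 282·u·w² − 18·w² + 36·w³    [combine like terms]

24·u² − 141·u·w − 48·u²·w + 282·u·w² − 18·w² + 36·w³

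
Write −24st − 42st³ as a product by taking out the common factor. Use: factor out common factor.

−24st − 42st³
= 6(−4st − 7st³)    [factor out 6]
= 6st(−4 − 7t²)    [factor out st]

6st(−4 − 7t²)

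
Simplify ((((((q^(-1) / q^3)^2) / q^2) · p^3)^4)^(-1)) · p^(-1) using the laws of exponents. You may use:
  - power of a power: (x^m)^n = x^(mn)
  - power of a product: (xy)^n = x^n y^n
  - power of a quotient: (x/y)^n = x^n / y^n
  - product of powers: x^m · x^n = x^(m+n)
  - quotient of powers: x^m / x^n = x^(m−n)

((((((q^(-1) / q^3)^2) / q^2) · p^3)^4)^(-1)) · p^(-1)
= (((((q^(-1) / q^3)^2) / q^2) · p^3)^(-4)) · p^(-1)    [power of a power]
= (((((q^(-1) / q^3)^2) / q^2)^(-4)) · ((p^3)^(-4))) · p^(-1)    [power of a product]
= (((((q^(-1) / q^3)^2)^(-4)) / ((q^2)^(-4))) · ((p^3)^(-4))) · p^(-1)    [power of a quotient]
= ((((q^(-1) / q^3)^(-8)) / ((q^2)^(-4))) · ((p^3)^(-4))) · p^(-1)    [power of a power]
= (((((q^(-1))^(-8)) / ((q^3)^(-8))) / ((q^2)^(-4))) · ((p^3)^(-4))) · p^(-1)    [power of a quotient]
= (((q^8 / ((q^3)^(-8))) / ((q^2)^(-4))) · ((p^3)^(-4))) · p^(-1)    [power of a power]
= (((q^8 / q^(-24)) / ((q^2)^(-4))) · ((p^3)^(-4))) · p^(-1)    [power of a power]
= ((q^32 / ((q^2)^(-4))) · ((p^3)^(-4))) · p^(-1)    [quotient of powers]
= ((q^32 / q^(-8)) · ((p^3)^(-4))) · p^(-1)    [power of a power]
= (q^40 · ((p^3)^(-4))) · p^(-1)    [quotient of powers]
= (q^40 · p^(-12)) · p^(-1)    [power of a power]
= p^(-13)q^40    [product of powers]

p^(-13)q^40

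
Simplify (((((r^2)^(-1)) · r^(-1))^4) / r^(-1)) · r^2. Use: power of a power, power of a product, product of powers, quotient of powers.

r^(-9)

(((((r^2)^(-1)) · r^(-1))^4) / r^(-1)) · r^2
= (((((r^2)^(-1))^4) · ((r^(-1))^4)) / r^(-1)) · r^2    [power of a product]
= ((((r^2)^(-4)) · ((r^(-1))^4)) / r^(-1)) · r^2    [power of a power]
= ((r^(-8) · ((r^(-1))^4)) / r^(-1)) · r^2    [power of a power]
= ((r^(-8) · r^(-4)) / r^(-1)) · r^2    [power of a power]
= (r^(-12) / r^(-1)) · r^2    [product of powers]
= r^(-11) · r^2    [quotient of powers]
= r^(-9)    [product of powers]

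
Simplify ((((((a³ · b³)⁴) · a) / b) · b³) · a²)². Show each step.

a³⁰b²⁸

((((((a³ · b³)⁴) · a) / b) · b³) · a²)²
= ((((((a³ · b³)⁴) · a) / b) · b³)²) · ((a²)²)    [power of a product]
= ((((((a³ · b³)⁴) · a) / b)²) · ((b³)²)) · ((a²)²)    [power of a product]
= ((((((a³ · b³)⁴) · a)²) / (b²)) · ((b³)²)) · ((a²)²)    [power of a quotient]
= ((((((a³ · b³)⁴)²) · (a²)) / (b²)) · ((b³)²)) · ((a²)²)    [power of a product]
= (((((a³ · b³)⁸) · (a²)) / (b²)) · ((b³)²)) · ((a²)²)    [power of a power]
= ((((((a³)⁸) · ((b³)⁸)) · (a²)) / (b²)) · ((b³)²)) · ((a²)²)    [power of a product]
= ((((a²⁴ · ((b³)⁸)) · (a²)) / (b²)) · ((b³)²)) · ((a²)²)    [power of a power]
= ((((a²⁴ · b²⁴) · (a²)) / (b²)) · ((b³)²)) · ((a²)²)    [power of a power]
= ((((a²⁴ · b²⁴) · a²) / b²) · b⁶) · ((a²)²)    [power of a power]
= ((((a²⁴ · b²⁴) · a²) / b²) · b⁶) · a⁴    [power of a power]
= a³⁰b²⁸    [quotient of powers; product of powers]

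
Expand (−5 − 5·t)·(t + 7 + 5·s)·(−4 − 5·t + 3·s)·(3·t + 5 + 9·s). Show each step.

(−5 − 5·t)·(t + 7 + 5·s)·(−4 − 5·t + 3·s)·(3·t + 5 + 9·s)
= (−5·t − 35 − 25·s − 5·t^2 − 35·t − 25·s·t)·(−4 − 5·t + 3·s)·(3·t + 5 + 9·s)    [distributive law]
= (−40·t − 35 − 25·s − 5·t^2 − 25·s·t)·(−4 − 5·t + 3·s)·(3·t + 5 + 9·s)    [combine like terms]
= (160·t + 200·t^2 − 120·s·t + 140 + 175·t − 105·s + 100·s + 125·s·t − 75·s^2 + 20·t^2 + 25·t^3 − 15·s·t^2 + 100·s·t + 125·s·t^2 − 75·s^2·t)·(3·t + 5 + 9·s)    [distributive law]
= (335·t + 220·t^2 + 105·s·t + 140 − 5·s − 75·s^2 + 25·t^3 + 110·s·t^2 − 75·s^2·t)·(3·t + 5 + 9·s)    [combine like terms]
= 1005·t^2 + 1675·t + 3015·s·t + 660·t^3 + 1100·t^2 + 1980·s·t^2 + 315·s·t^2 + 525·s·t + 945·s^2·t + 420·t + 700 + 1260·s − 15·s·t − 25·s − 45·s^2 − 225·s^2·t − 375·s^2 − 675·s^3 + 75·t^4 + 125·t^3 + 225·s·t^3 + 330·s·t^3 + 550·s·t^2 + 990·s^2·t^2 − 225·s^2·t^2 − 375·s^2·t − 675·s^3·t    [distributive law]
= 2105·t^2 + 2095·t + 3525·s·t + 785·t^3 + 2845·s·t^2 + 345·s^2·t + 700 + 1235·s − 420·s^2 − 675·s^3 + 75·t^4 + 555·s·t^3 + 765·s^2·t^2 − 675·s^3·t    [combine like terms]

2105·t^2 + 2095·t + 3525·s·t + 785·t^3 + 2845·s·t^2 + 345·s^2·t + 700 + 1235·s − 420·s^2 − 675·s^3 + 75·t^4 + 555·s·t^3 + 765·s^2·t^2 − 675·s^3·t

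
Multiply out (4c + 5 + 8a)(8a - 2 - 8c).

(4c + 5 + 8a)(8a - 2 - 8c)
= 32ac - 8c - 32c^2 + 40a - 10 - 40c + 64a^2 - 16a - 64ac    [distributive law]
= -32ac - 48c - 32c^2 + 24a - 10 + 64a^2    [combine like terms]

-32ac - 48c - 32c^2 + 24a - 10 + 64a^2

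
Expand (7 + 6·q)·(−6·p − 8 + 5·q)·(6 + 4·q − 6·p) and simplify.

84·p − 306·p·q + 252·p^2 − 336 − 302·q + 128·q^2 − 324·p·q^2 + 216·p^2·q + 120·q^3

(7 + 6·q)·(−6·p − 8 + 5·q)·(6 + 4·q − 6·p)
= (−42·p − 56 + 35·q − 36·p·q − 48·q + 30·q^2)·(6 + 4·q − 6·p)    [distributive law]
= (−42·p − 56 − 13·q − 36·p·q + 30·q^2)·(6 + 4·q − 6·p)    [combine like terms]
= −252·p − 168·p·q + 252·p^2 − 336 − 224·q + 336·p − 78·q − 52·q^2 + 78·p·q − 216·p·q − 144·p·q^2 + 216·p^2·q + 180·q^2 + 120·q^3 − 180·p·q^2    [distributive law]
= 84·p − 306·p·q + 252·p^2 − 336 − 302·q + 128·q^2 − 324·p·q^2 + 216·p^2·q + 120·q^3    [combine like terms]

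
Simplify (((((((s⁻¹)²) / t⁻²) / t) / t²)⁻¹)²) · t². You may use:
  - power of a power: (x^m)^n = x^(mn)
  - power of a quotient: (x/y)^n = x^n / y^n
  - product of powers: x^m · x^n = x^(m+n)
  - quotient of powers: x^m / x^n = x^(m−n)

s⁴t⁴

(((((((s⁻¹)²) / t⁻²) / t) / t²)⁻¹)²) · t²
= ((((((s⁻¹)²) / t⁻²) / t) / t²)⁻²) · t²    [power of a power]
= ((((((s⁻¹)²) / t⁻²) / t)⁻²) / ((t²)⁻²)) · t²    [power of a quotient]
= ((((((s⁻¹)²) / t⁻²)⁻²) / (t⁻²)) / ((t²)⁻²)) · t²    [power of a quotient]
= ((((((s⁻¹)²)⁻²) / ((t⁻²)⁻²)) / (t⁻²)) / ((t²)⁻²)) · t²    [power of a quotient]
= (((((s⁻¹)⁻⁴) / ((t⁻²)⁻²)) / (t⁻²)) / ((t²)⁻²)) · t²    [power of a power]
= (((s⁴ / ((t⁻²)⁻²)) / (t⁻²)) / ((t²)⁻²)) · t²    [power of a power]
= (((s⁴ / t⁴) / (t⁻²)) / ((t²)⁻²)) · t²    [power of a power]
= (((s⁴ / t⁴) / t⁻²) / t⁻⁴) · t²    [power of a power]
= s⁴t⁴    [quotient of powers; product of powers]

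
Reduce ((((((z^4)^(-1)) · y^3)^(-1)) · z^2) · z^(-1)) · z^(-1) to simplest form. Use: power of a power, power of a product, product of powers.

((((((z^4)^(-1)) · y^3)^(-1)) · z^2) · z^(-1)) · z^(-1)
= ((((((z^4)^(-1))^(-1)) · ((y^3)^(-1))) · z^2) · z^(-1)) · z^(-1)    [power of a product]
= (((((z^4)^1) · ((y^3)^(-1))) · z^2) · z^(-1)) · z^(-1)    [power of a power]
= (((z^4 · ((y^3)^(-1))) · z^2) · z^(-1)) · z^(-1)    [power of a power]
= (((z^4 · y^(-3)) · z^2) · z^(-1)) · z^(-1)    [power of a power]
= y^(-3)·z^4    [product of powers]

y^(-3)·z^4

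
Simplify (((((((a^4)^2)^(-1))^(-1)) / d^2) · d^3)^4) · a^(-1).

(((((((a^4)^2)^(-1))^(-1)) / d^2) · d^3)^4) · a^(-1)
= (((((((a^4)^2)^(-1))^(-1)) / d^2)^4) · ((d^3)^4)) · a^(-1)    [power of a product]
= (((((((a^4)^2)^(-1))^(-1))^4) / ((d^2)^4)) · ((d^3)^4)) · a^(-1)    [power of a quotient]
= ((((((a^4)^2)^(-1))^(-4)) / ((d^2)^4)) · ((d^3)^4)) · a^(-1)    [power of a power]
= (((((a^4)^2)^4) / ((d^2)^4)) · ((d^3)^4)) · a^(-1)    [power of a power]
= ((((a^4)^8) / ((d^2)^4)) · ((d^3)^4)) · a^(-1)    [power of a power]
= ((a^32 / ((d^2)^4)) · ((d^3)^4)) · a^(-1)    [power of a power]
= ((a^32 / d^8) · ((d^3)^4)) · a^(-1)    [power of a power]
= ((a^32 / d^8) · d^12) · a^(-1)    [power of a power]
= a^31d^4    [quotient of powers; product of powers]

a^31d^4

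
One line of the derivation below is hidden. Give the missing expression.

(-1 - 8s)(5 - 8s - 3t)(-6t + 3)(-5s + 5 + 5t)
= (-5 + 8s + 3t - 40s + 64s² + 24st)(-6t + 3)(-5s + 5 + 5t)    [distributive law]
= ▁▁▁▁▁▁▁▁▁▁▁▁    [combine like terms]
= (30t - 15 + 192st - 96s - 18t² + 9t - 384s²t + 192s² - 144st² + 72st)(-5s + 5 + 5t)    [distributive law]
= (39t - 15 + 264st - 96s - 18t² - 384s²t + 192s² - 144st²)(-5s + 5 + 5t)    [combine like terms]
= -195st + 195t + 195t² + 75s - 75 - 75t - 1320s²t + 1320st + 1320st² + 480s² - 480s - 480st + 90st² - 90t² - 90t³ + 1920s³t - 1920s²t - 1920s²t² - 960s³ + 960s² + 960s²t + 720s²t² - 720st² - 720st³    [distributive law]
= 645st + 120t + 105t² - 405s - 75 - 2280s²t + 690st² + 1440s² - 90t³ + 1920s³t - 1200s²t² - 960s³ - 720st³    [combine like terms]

Applying combine like terms to the line above:

(-5 - 32s + 3t + 64s² + 24st)(-6t + 3)(-5s + 5 + 5t)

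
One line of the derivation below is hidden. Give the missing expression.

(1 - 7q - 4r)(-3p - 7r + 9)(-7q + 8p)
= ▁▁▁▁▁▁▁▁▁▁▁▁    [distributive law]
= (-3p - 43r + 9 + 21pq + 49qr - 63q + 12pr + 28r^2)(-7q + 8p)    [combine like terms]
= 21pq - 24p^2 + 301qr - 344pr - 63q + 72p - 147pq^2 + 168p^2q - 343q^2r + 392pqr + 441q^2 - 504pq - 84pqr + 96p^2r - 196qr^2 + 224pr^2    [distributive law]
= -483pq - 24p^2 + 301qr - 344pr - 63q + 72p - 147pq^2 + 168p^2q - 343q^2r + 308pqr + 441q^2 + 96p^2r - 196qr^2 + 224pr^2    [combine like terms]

By distributive law:

(-3p - 7r + 9 + 21pq + 49qr - 63q + 12pr + 28r^2 - 36r)(-7q + 8p)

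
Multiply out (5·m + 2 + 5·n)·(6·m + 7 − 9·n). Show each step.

(5·m + 2 + 5·n)·(6·m + 7 − 9·n)
= 30·m^2 + 35·m − 45·m·n + 12·m + 14 − 18·n + 30·m·n + 35·n − 45·n^2    [distributive law]
= 30·m^2 + 47·m − 15·m·n + 14 + 17·n − 45·n^2    [combine like terms]

30·m^2 + 47·m − 15·m·n + 14 + 17·n − 45·n^2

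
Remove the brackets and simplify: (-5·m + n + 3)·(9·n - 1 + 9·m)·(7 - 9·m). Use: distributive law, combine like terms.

-486·m·n + 324·m^2·n + 251·m - 603·m^2 + 405·m^3 + 63·n^2 - 81·m·n^2 + 182·n - 21

(-5·m + n + 3)·(9·n - 1 + 9·m)·(7 - 9·m)
= (-45·m·n + 5·m - 45·m^2 + 9·n^2 - n + 9·m·n + 27·n - 3 + 27·m)·(7 - 9·m)    [distributive law]
= (-36·m·n + 32·m - 45·m^2 + 9·n^2 + 26·n - 3)·(7 - 9·m)    [combine like terms]
= -252·m·n + 324·m^2·n + 224·m - 288·m^2 - 315·m^2 + 405·m^3 + 63·n^2 - 81·m·n^2 + 182·n - 234·m·n - 21 + 27·m    [distributive law]
= -486·m·n + 324·m^2·n + 251·m - 603·m^2 + 405·m^3 + 63·n^2 - 81·m·n^2 + 182·n - 21    [combine like terms]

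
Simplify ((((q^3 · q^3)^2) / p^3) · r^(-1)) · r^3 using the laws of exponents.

((((q^3 · q^3)^2) / p^3) · r^(-1)) · r^3
= (((((q^3)^2) · ((q^3)^2)) / p^3) · r^(-1)) · r^3    [power of a product]
= (((q^6 · ((q^3)^2)) / p^3) · r^(-1)) · r^3    [power of a power]
= (((q^6 · q^6) / p^3) · r^(-1)) · r^3    [power of a power]
= ((q^12 / p^3) · r^(-1)) · r^3    [product of powers]
= p^(-3)q^12r^2    [quotient of powers; product of powers]

p^(-3)q^12r^2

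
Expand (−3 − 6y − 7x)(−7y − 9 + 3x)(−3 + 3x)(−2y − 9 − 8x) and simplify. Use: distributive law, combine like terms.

1584y^2 + 2187y + 774xy − 390xy^2 − 2343x^2y + 729 + 1377x − 1377x^2 − 1233x^3 + 252y^3 − 252xy^3 − 1194x^2y^2 − 618x^3y + 504x^4

(−3 − 6y − 7x)(−7y − 9 + 3x)(−3 + 3x)(−2y − 9 − 8x)
= (21y + 27 − 9x + 42y^2 + 54y − 18xy + 49xy + 63x − 21x^2)(−3 + 3x)(−2y − 9 − 8x)    [distributive law]
= (75y + 27 + 54x + 42y^2 + 31xy − 21x^2)(−3 + 3x)(−2y − 9 − 8x)    [combine like terms]
= (−225y + 225xy − 81 + 81x − 162x + 162x^2 − 126y^2 + 126xy^2 − 93xy + 93x^2y + 63x^2 − 63x^3)(−2y − 9 − 8x)    [distributive law]
= (−225y + 132xy − 81 − 81x + 225x^2 − 126y^2 + 126xy^2 + 93x^2y − 63x^3)(−2y − 9 − 8x)    [combine like terms]
= 450y^2 + 2025y + 1800xy − 264xy^2 − 1188xy − 1056x^2y + 162y + 729 + 648x + 162xy + 729x + 648x^2 − 450x^2y − 2025x^2 − 1800x^3 + 252y^3 + 1134y^2 + 1008xy^2 − 252xy^3 − 1134xy^2 − 1008x^2y^2 − 186x^2y^2 − 837x^2y − 744x^3y + 126x^3y + 567x^3 + 504x^4    [distributive law]
= 1584y^2 + 2187y + 774xy − 390xy^2 − 2343x^2y + 729 + 1377x − 1377x^2 − 1233x^3 + 252y^3 − 252xy^3 − 1194x^2y^2 − 618x^3y + 504x^4    [combine like terms]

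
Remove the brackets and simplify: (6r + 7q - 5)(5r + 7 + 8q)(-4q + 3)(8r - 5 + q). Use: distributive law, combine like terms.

(6r + 7q - 5)(5r + 7 + 8q)(-4q + 3)(8r - 5 + q)
= (30r² + 42r + 48qr + 35qr + 49q + 56q² - 25r - 35 - 40q)(-4q + 3)(8r - 5 + q)    [distributive law]
= (30r² + 17r + 83qr + 9q + 56q² - 35)(-4q + 3)(8r - 5 + q)    [combine like terms]
= (-120qr² + 90r² - 68qr + 51r - 332q²r + 249qr - 36q² + 27q - 224q³ + 168q² + 140q - 105)(8r - 5 + q)    [distributive law]
= (-120qr² + 90r² + 181qr + 51r - 332q²r + 132q² + 167q - 224q³ - 105)(8r - 5 + q)    [combine like terms]
= -960qr³ + 600qr² - 120q²r² + 720r³ - 450r² + 90qr² + 1448qr² - 905qr + 181q²r + 408r² - 255r + 51qr - 2656q²r² + 1660q²r - 332q³r + 1056q²r - 660q² + 132q³ + 1336qr - 835q + 167q² - 1792q³r + 1120q³ - 224q⁴ - 840r + 525 - 105q    [distributive law]
= -960qr³ + 2138qr² - 2776q²r² + 720r³ - 42r² + 482qr + 2897q²r - 1095r - 2124q³r - 493q² + 1252q³ - 940q - 224q⁴ + 525    [combine like terms]

-960qr³ + 2138qr² - 2776q²r² + 720r³ - 42r² + 482qr + 2897q²r - 1095r - 2124q³r - 493q² + 1252q³ - 940q - 224q⁴ + 525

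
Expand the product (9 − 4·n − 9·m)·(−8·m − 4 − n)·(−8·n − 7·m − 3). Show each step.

(9 − 4·n − 9·m)·(−8·m − 4 − n)·(−8·n − 7·m − 3)
= (−72·m − 36 − 9·n + 32·m·n + 16·n + 4·n^2 + 72·m^2 + 36·m + 9·m·n)·(−8·n − 7·m − 3)    [distributive law]
= (−36·m − 36 + 7·n + 41·m·n + 4·n^2 + 72·m^2)·(−8·n − 7·m − 3)    [combine like terms]
= 288·m·n + 252·m^2 + 108·m + 288·n + 252·m + 108 − 56·n^2 − 49·m·n − 21·n − 328·m·n^2 − 287·m^2·n − 123·m·n − 32·n^3 − 28·m·n^2 − 12·n^2 − 576·m^2·n − 504·m^3 − 216·m^2    [distributive law]
= 116·m·n + 36·m^2 + 360·m + 267·n + 108 − 68·n^2 − 356·m·n^2 − 863·m^2·n − 32·n^3 − 504·m^3    [combine like terms]

116·m·n + 36·m^2 + 360·m + 267·n + 108 − 68·n^2 − 356·m·n^2 − 863·m^2·n − 32·n^3 − 504·m^3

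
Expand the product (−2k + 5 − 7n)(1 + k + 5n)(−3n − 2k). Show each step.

(−2k + 5 − 7n)(1 + k + 5n)(−3n − 2k)
= (−2k − 2k^2 − 10kn + 5 + 5k + 25n − 7n − 7kn − 35n^2)(−3n − 2k)    [distributive law]
= (3k − 2k^2 − 17kn + 5 + 18n − 35n^2)(−3n − 2k)    [combine like terms]
= −9kn − 6k^2 + 6k^2n + 4k^3 + 51kn^2 + 34k^2n − 15n − 10k − 54n^2 − 36kn + 105n^3 + 70kn^2    [distributive law]
= −45kn − 6k^2 + 40k^2n + 4k^3 + 121kn^2 − 15n − 10k − 54n^2 + 105n^3    [combine like terms]

−45kn − 6k^2 + 40k^2n + 4k^3 + 121kn^2 − 15n − 10k − 54n^2 + 105n^3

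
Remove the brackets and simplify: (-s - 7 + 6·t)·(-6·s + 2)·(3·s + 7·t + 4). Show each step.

18·s³ - 66·s²·t + 144·s² + 172·s·t + 118·s - 50·t - 56 - 252·s·t² + 84·t²

(-s - 7 + 6·t)·(-6·s + 2)·(3·s + 7·t + 4)
= (6·s² - 2·s + 42·s - 14 - 36·s·t + 12·t)·(3·s + 7·t + 4)    [distributive law]
= (6·s² + 40·s - 14 - 36·s·t + 12·t)·(3·s + 7·t + 4)    [combine like terms]
= 18·s³ + 42·s²·t + 24·s² + 120·s² + 280·s·t + 160·s - 42·s - 98·t - 56 - 108·s²·t - 252·s·t² - 144·s·t + 36·s·t + 84·t² + 48·t    [distributive law]
= 18·s³ - 66·s²·t + 144·s² + 172·s·t + 118·s - 50·t - 56 - 252·s·t² + 84·t²    [combine like terms]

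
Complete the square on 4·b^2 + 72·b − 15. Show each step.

4·b^2 + 72·b − 15
= 4(b^2 + 18·b) − 15    [factor out 4 from the b-terms]
= 4(b^2 + 18·b + 81 − 81) − 15    [add and subtract 81 inside the bracket]
= 4(b + 9)^2 − 324 − 15    [perfect-square identity]
= 4(b + 9)^2 − 339    [combine constants]

4(b + 9)^2 − 339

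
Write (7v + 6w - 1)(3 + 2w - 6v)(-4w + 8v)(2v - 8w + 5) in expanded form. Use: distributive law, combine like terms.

-1728v^2w + 632vw^2 + 316vw - 1248v^3 + 1032v^2 + 432v^2w^2 - 1568vw^3 + 2672v^3w - 672v^4 + 272w^3 - 416w^2 + 384w^4 + 60w - 120v

(7v + 6w - 1)(3 + 2w - 6v)(-4w + 8v)(2v - 8w + 5)
= (21v + 14vw - 42v^2 + 18w + 12w^2 - 36vw - 3 - 2w + 6v)(-4w + 8v)(2v - 8w + 5)    [distributive law]
= (27v - 22vw - 42v^2 + 16w + 12w^2 - 3)(-4w + 8v)(2v - 8w + 5)    [combine like terms]
= (-108vw + 216v^2 + 88vw^2 - 176v^2w + 168v^2w - 336v^3 - 64w^2 + 128vw - 48w^3 + 96vw^2 + 12w - 24v)(2v - 8w + 5)    [distributive law]
= (20vw + 216v^2 + 184vw^2 - 8v^2w - 336v^3 - 64w^2 - 48w^3 + 12w - 24v)(2v - 8w + 5)    [combine like terms]
= 40v^2w - 160vw^2 + 100vw + 432v^3 - 1728v^2w + 1080v^2 + 368v^2w^2 - 1472vw^3 + 920vw^2 - 16v^3w + 64v^2w^2 - 40v^2w - 672v^4 + 2688v^3w - 1680v^3 - 128vw^2 + 512w^3 - 320w^2 - 96vw^3 + 384w^4 - 240w^3 + 24vw - 96w^2 + 60w - 48v^2 + 192vw - 120v    [distributive law]
= -1728v^2w + 632vw^2 + 316vw - 1248v^3 + 1032v^2 + 432v^2w^2 - 1568vw^3 + 2672v^3w - 672v^4 + 272w^3 - 416w^2 + 384w^4 + 60w - 120v    [combine like terms]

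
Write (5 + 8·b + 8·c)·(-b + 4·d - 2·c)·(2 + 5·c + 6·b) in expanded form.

(5 + 8·b + 8·c)·(-b + 4·d - 2·c)·(2 + 5·c + 6·b)
= (-5·b + 20·d - 10·c - 8·b^2 + 32·b·d - 16·b·c - 8·b·c + 32·c·d - 16·c^2)·(2 + 5·c + 6·b)    [distributive law]
= (-5·b + 20·d - 10·c - 8·b^2 + 32·b·d - 24·b·c + 32·c·d - 16·c^2)·(2 + 5·c + 6·b)    [combine like terms]
= -10·b - 25·b·c - 30·b^2 + 40·d + 100·c·d + 120·b·d - 20·c - 50·c^2 - 60·b·c - 16·b^2 - 40·b^2·c - 48·b^3 + 64·b·d + 160·b·c·d + 192·b^2·d - 48·b·c - 120·b·c^2 - 144·b^2·c + 64·c·d + 160·c^2·d + 192·b·c·d - 32·c^2 - 80·c^3 - 96·b·c^2    [distributive law]
= -10·b - 133·b·c - 46·b^2 + 40·d + 164·c·d + 184·b·d - 20·c - 82·c^2 - 184·b^2·c - 48·b^3 + 352·b·c·d + 192·b^2·d - 216·b·c^2 + 160·c^2·d - 80·c^3    [combine like terms]

-10·b - 133·b·c - 46·b^2 + 40·d + 164·c·d + 184·b·d - 20·c - 82·c^2 - 184·b^2·c - 48·b^3 + 352·b·c·d + 192·b^2·d - 216·b·c^2 + 160·c^2·d - 80·c^3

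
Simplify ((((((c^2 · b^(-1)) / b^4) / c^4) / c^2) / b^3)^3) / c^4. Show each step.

b^(-24)c^(-16)

((((((c^2 · b^(-1)) / b^4) / c^4) / c^2) / b^3)^3) / c^4
= ((((((c^2 · b^(-1)) / b^4) / c^4) / c^2)^3) / ((b^3)^3)) / c^4    [power of a quotient]
= ((((((c^2 · b^(-1)) / b^4) / c^4)^3) / ((c^2)^3)) / ((b^3)^3)) / c^4    [power of a quotient]
= ((((((c^2 · b^(-1)) / b^4)^3) / ((c^4)^3)) / ((c^2)^3)) / ((b^3)^3)) / c^4    [power of a quotient]
= ((((((c^2 · b^(-1))^3) / ((b^4)^3)) / ((c^4)^3)) / ((c^2)^3)) / ((b^3)^3)) / c^4    [power of a quotient]
= (((((((c^2)^3) · ((b^(-1))^3)) / ((b^4)^3)) / ((c^4)^3)) / ((c^2)^3)) / ((b^3)^3)) / c^4    [power of a product]
= (((((c^6 · ((b^(-1))^3)) / ((b^4)^3)) / ((c^4)^3)) / ((c^2)^3)) / ((b^3)^3)) / c^4    [power of a power]
= (((((c^6 · b^(-3)) / ((b^4)^3)) / ((c^4)^3)) / ((c^2)^3)) / ((b^3)^3)) / c^4    [power of a power]
= (((((c^6 · b^(-3)) / b^12) / ((c^4)^3)) / ((c^2)^3)) / ((b^3)^3)) / c^4    [power of a power]
= (((((c^6 · b^(-3)) / b^12) / c^12) / ((c^2)^3)) / ((b^3)^3)) / c^4    [power of a power]
= (((((c^6 · b^(-3)) / b^12) / c^12) / c^6) / ((b^3)^3)) / c^4    [power of a power]
= (((((c^6 · b^(-3)) / b^12) / c^12) / c^6) / b^9) / c^4    [power of a power]
= b^(-24)c^(-16)    [quotient of powers; product of powers]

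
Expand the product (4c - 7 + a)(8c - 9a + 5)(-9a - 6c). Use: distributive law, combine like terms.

(4c - 7 + a)(8c - 9a + 5)(-9a - 6c)
= (32c^2 - 36ac + 20c - 56c + 63a - 35 + 8ac - 9a^2 + 5a)(-9a - 6c)    [distributive law]
= (32c^2 - 28ac - 36c + 68a - 35 - 9a^2)(-9a - 6c)    [combine like terms]
= -288ac^2 - 192c^3 + 252a^2c + 168ac^2 + 324ac + 216c^2 - 612a^2 - 408ac + 315a + 210c + 81a^3 + 54a^2c    [distributive law]
= -120ac^2 - 192c^3 + 306a^2c - 84ac + 216c^2 - 612a^2 + 315a + 210c + 81a^3    [combine like terms]

-120ac^2 - 192c^3 + 306a^2c - 84ac + 216c^2 - 612a^2 + 315a + 210c + 81a^3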